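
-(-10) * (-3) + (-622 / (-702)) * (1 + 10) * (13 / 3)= 12.23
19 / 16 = 1.19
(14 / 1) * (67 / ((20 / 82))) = 19229 / 5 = 3845.80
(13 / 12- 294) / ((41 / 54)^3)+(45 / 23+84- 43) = -992754142 / 1585183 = -626.27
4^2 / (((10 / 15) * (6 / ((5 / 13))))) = 20 / 13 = 1.54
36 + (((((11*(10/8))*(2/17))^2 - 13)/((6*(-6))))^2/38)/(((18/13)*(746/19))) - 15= 108527454302797/5167964104704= 21.00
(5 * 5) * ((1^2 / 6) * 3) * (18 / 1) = 225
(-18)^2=324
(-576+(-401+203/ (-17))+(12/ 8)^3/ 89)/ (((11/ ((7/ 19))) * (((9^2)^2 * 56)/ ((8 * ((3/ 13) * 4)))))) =-102305/ 153681462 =-0.00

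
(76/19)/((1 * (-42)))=-2/21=-0.10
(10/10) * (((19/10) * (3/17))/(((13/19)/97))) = 105051/2210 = 47.53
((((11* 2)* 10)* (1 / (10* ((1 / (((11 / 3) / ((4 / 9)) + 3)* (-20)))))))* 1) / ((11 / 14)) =-6300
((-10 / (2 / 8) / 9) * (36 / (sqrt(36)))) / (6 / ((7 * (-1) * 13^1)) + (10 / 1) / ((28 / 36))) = -1820 / 873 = -2.08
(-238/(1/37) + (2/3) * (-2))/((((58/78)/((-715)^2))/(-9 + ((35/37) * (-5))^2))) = -3214157329926400/39701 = -80959102539.64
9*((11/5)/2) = 99/10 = 9.90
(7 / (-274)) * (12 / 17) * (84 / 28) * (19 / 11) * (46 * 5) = -550620 / 25619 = -21.49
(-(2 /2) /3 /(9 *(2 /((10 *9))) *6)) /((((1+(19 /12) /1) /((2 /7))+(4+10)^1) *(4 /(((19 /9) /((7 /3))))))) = -95 /34839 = -0.00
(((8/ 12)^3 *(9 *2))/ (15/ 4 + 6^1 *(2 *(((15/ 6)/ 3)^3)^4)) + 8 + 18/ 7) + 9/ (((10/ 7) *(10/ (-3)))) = 179848841551/ 18487702100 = 9.73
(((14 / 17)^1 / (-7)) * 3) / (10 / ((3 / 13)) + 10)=-9 / 1360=-0.01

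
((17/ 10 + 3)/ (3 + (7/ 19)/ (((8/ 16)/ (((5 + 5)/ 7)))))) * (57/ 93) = 16967/ 23870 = 0.71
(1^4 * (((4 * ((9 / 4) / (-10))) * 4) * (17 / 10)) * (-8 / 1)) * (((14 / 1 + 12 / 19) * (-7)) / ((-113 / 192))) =457325568 / 53675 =8520.27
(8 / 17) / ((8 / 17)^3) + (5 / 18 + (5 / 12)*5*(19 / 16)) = 2093 / 288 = 7.27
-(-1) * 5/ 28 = 5/ 28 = 0.18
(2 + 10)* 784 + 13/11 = 103501/11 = 9409.18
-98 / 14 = -7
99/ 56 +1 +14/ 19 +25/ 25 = 4793/ 1064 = 4.50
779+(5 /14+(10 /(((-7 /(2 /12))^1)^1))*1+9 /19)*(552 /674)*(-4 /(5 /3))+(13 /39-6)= 519140312 /672315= 772.17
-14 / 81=-0.17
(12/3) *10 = 40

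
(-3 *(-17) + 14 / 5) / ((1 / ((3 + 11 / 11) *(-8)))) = -8608 / 5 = -1721.60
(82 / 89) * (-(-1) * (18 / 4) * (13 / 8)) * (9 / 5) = 12.13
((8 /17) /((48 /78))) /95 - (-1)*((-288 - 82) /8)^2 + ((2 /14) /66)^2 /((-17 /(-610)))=2949453894263 /1378848240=2139.07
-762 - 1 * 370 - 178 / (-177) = -200186 / 177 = -1130.99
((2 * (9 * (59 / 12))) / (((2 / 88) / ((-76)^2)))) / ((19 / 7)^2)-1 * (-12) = 3052908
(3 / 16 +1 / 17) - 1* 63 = -17069 / 272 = -62.75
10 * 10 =100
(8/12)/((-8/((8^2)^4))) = -4194304/3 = -1398101.33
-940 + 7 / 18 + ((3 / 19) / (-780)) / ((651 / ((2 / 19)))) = -43059694634 / 45827145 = -939.61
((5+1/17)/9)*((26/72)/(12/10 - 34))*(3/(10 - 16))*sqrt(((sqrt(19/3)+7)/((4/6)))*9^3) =2795*sqrt(2*sqrt(57)+42)/66912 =0.32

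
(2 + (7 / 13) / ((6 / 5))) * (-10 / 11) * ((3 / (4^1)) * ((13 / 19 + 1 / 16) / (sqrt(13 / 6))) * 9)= -1951065 * sqrt(78) / 2260544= -7.62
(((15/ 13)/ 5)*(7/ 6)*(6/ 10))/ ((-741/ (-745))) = 1043/ 6422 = 0.16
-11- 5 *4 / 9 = -119 / 9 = -13.22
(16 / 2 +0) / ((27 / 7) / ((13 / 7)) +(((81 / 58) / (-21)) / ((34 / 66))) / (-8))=5742464 / 1502415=3.82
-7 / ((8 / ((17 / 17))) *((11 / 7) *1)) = -49 / 88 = -0.56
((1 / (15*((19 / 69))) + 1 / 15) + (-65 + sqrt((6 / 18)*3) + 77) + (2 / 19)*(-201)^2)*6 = 2431646 / 95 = 25596.27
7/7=1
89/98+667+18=67219/98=685.91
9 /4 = 2.25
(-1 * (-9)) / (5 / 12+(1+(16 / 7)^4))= 259308 / 827249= 0.31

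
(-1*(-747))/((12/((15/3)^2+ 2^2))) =7221/4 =1805.25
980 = 980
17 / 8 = 2.12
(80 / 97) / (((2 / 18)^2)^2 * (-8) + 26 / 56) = 14696640 / 8251693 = 1.78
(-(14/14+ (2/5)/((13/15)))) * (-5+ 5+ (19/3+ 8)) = -817/39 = -20.95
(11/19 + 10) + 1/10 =2029/190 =10.68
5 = 5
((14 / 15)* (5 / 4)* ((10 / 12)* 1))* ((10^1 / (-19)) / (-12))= 175 / 4104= 0.04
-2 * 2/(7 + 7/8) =-32/63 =-0.51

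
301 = 301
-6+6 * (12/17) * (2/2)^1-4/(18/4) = -406/153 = -2.65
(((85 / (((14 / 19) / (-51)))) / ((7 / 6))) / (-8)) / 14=247095 / 5488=45.02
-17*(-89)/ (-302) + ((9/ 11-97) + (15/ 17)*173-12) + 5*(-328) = -90389161/ 56474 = -1600.54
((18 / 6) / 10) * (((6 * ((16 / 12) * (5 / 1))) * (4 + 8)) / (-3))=-48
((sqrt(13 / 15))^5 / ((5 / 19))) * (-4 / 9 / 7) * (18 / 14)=-12844 * sqrt(195) / 826875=-0.22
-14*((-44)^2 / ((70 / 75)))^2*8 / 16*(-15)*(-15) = -47436840000 / 7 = -6776691428.57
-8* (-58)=464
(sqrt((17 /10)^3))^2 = 4913 /1000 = 4.91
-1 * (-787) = 787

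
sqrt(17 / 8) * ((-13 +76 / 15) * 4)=-119 * sqrt(34) / 15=-46.26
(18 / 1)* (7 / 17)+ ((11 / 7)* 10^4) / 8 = 234632 / 119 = 1971.70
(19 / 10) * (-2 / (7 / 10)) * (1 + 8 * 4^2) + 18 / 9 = -4888 / 7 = -698.29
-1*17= -17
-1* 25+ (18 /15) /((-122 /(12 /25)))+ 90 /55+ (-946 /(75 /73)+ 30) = -230020903 /251625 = -914.14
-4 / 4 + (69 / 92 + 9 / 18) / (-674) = -2701 / 2696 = -1.00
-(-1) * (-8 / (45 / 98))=-784 / 45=-17.42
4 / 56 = 1 / 14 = 0.07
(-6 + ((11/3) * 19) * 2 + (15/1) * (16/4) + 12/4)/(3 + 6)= 589/27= 21.81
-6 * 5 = -30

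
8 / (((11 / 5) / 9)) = 360 / 11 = 32.73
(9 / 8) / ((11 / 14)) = 63 / 44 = 1.43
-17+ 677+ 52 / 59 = 38992 / 59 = 660.88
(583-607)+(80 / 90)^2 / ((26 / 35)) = -24152 / 1053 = -22.94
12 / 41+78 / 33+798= 361096 / 451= 800.66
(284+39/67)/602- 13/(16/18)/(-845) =5138923/10486840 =0.49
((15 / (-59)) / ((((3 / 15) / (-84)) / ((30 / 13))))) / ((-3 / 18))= -1134000 / 767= -1478.49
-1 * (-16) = 16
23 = 23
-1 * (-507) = 507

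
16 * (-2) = -32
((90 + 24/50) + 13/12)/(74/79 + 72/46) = 49911173/1363800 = 36.60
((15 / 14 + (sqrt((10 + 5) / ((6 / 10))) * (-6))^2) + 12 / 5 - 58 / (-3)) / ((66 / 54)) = 581367 / 770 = 755.02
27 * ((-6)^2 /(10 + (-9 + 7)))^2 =2187 /4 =546.75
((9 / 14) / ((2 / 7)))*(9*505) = 40905 / 4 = 10226.25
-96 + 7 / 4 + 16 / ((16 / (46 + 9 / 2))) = -175 / 4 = -43.75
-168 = -168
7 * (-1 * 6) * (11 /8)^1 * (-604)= 34881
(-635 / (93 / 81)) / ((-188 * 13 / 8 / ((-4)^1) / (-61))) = 8366760 / 18941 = 441.73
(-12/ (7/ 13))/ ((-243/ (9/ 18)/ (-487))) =-12662/ 567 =-22.33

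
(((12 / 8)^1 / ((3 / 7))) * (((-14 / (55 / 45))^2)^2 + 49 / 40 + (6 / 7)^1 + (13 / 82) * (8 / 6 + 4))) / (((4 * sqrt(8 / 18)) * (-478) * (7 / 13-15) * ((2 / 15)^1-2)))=-338597526806331 / 193334047993856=-1.75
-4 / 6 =-2 / 3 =-0.67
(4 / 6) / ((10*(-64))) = -1 / 960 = -0.00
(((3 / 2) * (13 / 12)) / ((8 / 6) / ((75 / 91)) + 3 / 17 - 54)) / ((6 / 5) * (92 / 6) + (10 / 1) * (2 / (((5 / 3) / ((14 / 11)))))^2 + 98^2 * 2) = -10027875 / 6201524201888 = -0.00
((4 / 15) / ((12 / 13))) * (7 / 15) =91 / 675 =0.13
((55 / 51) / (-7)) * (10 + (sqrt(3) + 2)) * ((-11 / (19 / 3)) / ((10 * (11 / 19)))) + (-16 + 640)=11 * sqrt(3) / 238 + 74322 / 119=624.63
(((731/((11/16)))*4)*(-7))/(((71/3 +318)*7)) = -140352/11275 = -12.45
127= 127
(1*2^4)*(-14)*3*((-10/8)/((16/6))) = 315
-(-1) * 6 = 6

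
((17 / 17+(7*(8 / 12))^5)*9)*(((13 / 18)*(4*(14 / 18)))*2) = 195856388 / 2187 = 89554.82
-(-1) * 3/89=0.03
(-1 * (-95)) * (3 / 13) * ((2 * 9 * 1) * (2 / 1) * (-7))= -71820 / 13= -5524.62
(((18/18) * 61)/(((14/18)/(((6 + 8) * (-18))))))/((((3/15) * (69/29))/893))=-853047180/23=-37089007.83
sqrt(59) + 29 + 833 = 869.68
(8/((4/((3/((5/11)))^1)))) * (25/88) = 15/4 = 3.75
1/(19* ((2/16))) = 8/19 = 0.42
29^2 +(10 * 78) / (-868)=182302 / 217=840.10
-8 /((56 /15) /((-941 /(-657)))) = -4705 /1533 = -3.07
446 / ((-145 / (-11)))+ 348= 55366 / 145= 381.83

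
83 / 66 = 1.26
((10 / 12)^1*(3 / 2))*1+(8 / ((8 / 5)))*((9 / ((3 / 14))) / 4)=215 / 4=53.75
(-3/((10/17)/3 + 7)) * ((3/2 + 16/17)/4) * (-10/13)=0.20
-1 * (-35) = 35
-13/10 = -1.30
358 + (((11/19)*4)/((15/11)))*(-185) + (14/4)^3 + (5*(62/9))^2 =15674645/12312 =1273.12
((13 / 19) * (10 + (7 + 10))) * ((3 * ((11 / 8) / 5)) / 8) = 11583 / 6080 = 1.91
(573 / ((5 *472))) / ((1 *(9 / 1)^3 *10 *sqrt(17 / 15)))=0.00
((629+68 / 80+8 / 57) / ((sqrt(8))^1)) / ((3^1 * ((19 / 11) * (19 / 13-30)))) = -102701027 * sqrt(2) / 96430320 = -1.51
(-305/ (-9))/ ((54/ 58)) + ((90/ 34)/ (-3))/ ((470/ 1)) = 14133581/ 388314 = 36.40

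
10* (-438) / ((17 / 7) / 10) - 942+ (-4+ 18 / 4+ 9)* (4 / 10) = -1612747 / 85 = -18973.49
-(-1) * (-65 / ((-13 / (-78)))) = -390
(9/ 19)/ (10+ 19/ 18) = 162/ 3781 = 0.04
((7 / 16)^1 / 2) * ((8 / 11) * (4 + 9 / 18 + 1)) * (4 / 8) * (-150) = -525 / 8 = -65.62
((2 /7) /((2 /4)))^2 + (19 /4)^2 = 17945 /784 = 22.89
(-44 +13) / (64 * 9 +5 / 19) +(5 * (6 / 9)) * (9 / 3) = 108901 / 10949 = 9.95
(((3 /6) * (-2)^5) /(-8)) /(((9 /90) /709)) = 14180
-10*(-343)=3430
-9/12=-3/4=-0.75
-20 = -20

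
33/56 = 0.59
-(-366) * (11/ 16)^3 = 243573/ 2048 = 118.93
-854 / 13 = -65.69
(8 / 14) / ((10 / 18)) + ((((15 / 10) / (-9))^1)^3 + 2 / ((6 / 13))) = 40501 / 7560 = 5.36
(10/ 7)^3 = 1000/ 343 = 2.92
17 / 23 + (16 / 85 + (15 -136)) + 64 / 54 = -6275474 / 52785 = -118.89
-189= -189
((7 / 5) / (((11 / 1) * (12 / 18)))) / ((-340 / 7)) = -147 / 37400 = -0.00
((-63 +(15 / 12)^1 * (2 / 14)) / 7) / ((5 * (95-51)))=-1759 / 43120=-0.04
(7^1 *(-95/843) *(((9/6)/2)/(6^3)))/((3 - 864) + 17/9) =665/208578432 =0.00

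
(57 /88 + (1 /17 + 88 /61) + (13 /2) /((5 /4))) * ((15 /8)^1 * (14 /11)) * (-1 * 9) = -633770109 /4015264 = -157.84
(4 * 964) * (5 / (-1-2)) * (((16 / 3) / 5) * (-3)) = 61696 / 3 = 20565.33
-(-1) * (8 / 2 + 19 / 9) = 55 / 9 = 6.11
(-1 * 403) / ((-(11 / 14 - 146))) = -5642 / 2033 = -2.78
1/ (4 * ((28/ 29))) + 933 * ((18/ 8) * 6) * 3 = 4232117/ 112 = 37786.76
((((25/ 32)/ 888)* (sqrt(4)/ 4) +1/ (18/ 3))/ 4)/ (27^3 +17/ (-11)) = 104467/ 49215602688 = 0.00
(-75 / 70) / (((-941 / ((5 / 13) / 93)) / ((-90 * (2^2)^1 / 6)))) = -750 / 2654561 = -0.00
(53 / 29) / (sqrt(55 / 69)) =53 * sqrt(3795) / 1595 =2.05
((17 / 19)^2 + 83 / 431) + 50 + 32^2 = 167259256 / 155591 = 1074.99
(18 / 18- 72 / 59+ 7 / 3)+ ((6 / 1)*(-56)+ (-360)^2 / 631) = -14351638 / 111687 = -128.50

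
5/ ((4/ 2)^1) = 5/ 2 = 2.50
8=8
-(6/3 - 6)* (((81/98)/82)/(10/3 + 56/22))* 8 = 10692/194873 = 0.05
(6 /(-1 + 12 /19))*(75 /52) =-4275 /182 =-23.49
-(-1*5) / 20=1 / 4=0.25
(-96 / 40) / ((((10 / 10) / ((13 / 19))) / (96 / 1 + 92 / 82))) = -621192 / 3895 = -159.48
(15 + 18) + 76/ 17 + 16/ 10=3321/ 85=39.07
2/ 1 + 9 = 11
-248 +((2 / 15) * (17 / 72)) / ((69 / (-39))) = -3080381 / 12420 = -248.02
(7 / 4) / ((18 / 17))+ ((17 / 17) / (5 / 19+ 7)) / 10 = 13799 / 8280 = 1.67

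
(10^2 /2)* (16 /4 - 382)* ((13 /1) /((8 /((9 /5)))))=-110565 /2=-55282.50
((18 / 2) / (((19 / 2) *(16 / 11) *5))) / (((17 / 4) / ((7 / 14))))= 99 / 6460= 0.02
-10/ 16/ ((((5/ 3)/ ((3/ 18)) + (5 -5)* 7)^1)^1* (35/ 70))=-1/ 8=-0.12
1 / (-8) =-1 / 8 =-0.12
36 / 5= 7.20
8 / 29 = 0.28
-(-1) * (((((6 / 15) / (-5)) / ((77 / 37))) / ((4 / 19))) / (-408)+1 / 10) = 157783 / 1570800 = 0.10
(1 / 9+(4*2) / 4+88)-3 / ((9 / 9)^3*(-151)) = 122488 / 1359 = 90.13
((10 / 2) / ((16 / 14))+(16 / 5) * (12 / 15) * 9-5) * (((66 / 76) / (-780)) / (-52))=49313 / 102752000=0.00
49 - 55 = -6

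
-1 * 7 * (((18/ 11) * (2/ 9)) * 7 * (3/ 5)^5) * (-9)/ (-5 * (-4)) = 107163/ 171875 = 0.62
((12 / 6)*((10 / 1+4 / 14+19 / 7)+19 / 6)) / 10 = 97 / 30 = 3.23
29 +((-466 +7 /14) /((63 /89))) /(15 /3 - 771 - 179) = 72161 /2430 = 29.70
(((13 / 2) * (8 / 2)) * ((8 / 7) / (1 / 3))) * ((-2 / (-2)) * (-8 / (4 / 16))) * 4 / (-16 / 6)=29952 / 7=4278.86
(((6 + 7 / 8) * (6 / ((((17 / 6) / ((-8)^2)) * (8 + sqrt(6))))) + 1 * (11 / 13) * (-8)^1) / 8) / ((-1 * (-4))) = 97537 / 25636- 495 * sqrt(6) / 986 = 2.57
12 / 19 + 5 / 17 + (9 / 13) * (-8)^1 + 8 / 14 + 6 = 57571 / 29393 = 1.96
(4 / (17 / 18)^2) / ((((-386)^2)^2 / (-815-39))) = -0.00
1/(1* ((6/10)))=5/3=1.67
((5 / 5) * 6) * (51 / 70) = 153 / 35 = 4.37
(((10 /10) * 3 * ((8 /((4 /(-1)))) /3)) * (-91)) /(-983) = -182 /983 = -0.19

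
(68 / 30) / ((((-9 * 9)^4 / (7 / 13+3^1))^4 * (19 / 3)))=152233504 / 9316597141180572662059718644700690895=0.00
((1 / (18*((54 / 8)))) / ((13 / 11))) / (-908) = -11 / 1434186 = -0.00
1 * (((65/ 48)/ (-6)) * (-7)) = 455/ 288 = 1.58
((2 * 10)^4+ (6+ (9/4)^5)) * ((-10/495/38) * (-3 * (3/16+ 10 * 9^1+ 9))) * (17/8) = 1473999400649/27394048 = 53807.29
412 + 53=465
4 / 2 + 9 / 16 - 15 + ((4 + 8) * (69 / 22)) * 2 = 11059 / 176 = 62.84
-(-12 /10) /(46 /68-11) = -68 /585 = -0.12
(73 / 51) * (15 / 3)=365 / 51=7.16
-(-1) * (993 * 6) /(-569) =-5958 /569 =-10.47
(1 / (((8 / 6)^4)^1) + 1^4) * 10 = 13.16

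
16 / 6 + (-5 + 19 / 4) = 29 / 12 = 2.42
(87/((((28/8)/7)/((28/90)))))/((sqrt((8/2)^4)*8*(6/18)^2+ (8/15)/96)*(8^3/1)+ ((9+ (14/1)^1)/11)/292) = 7824432/1052920331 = 0.01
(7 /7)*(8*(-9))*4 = -288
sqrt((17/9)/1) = sqrt(17)/3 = 1.37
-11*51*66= -37026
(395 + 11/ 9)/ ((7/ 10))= 35660/ 63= 566.03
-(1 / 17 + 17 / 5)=-294 / 85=-3.46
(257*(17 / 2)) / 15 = 4369 / 30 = 145.63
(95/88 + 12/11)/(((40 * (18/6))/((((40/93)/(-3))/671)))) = -191/49423176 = -0.00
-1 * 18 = -18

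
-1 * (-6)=6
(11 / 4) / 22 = 1 / 8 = 0.12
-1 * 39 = -39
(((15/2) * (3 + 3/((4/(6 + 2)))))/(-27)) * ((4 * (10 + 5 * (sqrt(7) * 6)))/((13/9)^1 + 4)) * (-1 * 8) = 7200/49 + 21600 * sqrt(7)/49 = 1313.23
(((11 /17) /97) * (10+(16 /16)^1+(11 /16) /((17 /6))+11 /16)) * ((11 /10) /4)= 78529 /3588224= 0.02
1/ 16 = 0.06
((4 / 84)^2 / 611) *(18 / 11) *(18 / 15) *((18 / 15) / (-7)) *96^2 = -663552 / 57632575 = -0.01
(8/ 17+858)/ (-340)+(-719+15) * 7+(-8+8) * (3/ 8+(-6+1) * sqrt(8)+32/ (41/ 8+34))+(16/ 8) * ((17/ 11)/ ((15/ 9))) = -156682431/ 31790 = -4928.67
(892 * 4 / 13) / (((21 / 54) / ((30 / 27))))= 71360 / 91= 784.18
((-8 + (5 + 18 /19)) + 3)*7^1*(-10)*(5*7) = -44100 /19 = -2321.05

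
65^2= 4225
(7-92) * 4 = -340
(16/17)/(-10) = -8/85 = -0.09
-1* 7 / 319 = -7 / 319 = -0.02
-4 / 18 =-2 / 9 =-0.22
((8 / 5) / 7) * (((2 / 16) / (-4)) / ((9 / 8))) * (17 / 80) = -17 / 12600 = -0.00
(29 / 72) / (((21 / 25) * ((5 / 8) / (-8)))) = -1160 / 189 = -6.14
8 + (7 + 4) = 19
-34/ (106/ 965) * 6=-98430/ 53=-1857.17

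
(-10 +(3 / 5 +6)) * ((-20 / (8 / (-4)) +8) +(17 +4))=-663 / 5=-132.60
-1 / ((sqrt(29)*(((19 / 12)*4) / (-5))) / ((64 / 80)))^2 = -144 / 10469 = -0.01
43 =43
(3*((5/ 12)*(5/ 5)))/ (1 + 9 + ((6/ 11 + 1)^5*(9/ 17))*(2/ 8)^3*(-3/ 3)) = 12884080/ 102320951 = 0.13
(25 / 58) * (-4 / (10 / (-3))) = 15 / 29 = 0.52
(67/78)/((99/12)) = 134/1287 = 0.10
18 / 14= 9 / 7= 1.29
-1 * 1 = -1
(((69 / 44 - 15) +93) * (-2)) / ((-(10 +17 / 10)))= 1945 / 143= 13.60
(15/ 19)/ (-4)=-15/ 76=-0.20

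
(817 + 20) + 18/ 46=837.39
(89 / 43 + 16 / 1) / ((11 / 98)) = 76146 / 473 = 160.99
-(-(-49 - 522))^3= -186169411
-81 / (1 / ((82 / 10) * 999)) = -3317679 / 5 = -663535.80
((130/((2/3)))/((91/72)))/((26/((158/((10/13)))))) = 8532/7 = 1218.86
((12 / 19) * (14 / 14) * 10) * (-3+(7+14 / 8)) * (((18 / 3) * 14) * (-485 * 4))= -112442400 / 19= -5918021.05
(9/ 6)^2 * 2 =9/ 2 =4.50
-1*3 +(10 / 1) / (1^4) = 7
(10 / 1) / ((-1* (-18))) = 5 / 9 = 0.56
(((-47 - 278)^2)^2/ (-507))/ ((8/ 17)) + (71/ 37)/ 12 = -41523827983/ 888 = -46761067.55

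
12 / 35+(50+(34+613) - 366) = 331.34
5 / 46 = 0.11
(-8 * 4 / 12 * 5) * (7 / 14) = -20 / 3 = -6.67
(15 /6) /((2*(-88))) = -5 /352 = -0.01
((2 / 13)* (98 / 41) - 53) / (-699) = 0.08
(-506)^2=256036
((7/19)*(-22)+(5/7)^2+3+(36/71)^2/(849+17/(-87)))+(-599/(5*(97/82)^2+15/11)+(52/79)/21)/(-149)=-819327003157452045866/199150888811088820305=-4.11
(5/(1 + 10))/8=5/88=0.06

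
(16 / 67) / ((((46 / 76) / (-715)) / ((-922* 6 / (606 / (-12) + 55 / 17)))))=-81765615360 / 2476387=-33018.11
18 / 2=9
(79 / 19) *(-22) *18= -31284 / 19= -1646.53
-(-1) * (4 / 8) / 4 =1 / 8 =0.12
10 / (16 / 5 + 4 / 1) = 25 / 18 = 1.39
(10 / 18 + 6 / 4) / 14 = 37 / 252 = 0.15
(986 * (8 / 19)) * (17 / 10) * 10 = 134096 / 19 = 7057.68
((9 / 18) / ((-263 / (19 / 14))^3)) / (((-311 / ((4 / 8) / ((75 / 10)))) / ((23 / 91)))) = 157757 / 42381311172149040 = 0.00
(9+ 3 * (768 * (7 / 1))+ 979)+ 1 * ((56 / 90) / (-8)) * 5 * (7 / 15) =4621271 / 270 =17115.82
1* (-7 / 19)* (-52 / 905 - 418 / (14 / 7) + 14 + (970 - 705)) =-443086 / 17195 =-25.77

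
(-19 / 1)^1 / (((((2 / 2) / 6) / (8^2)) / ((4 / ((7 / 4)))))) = -116736 / 7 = -16676.57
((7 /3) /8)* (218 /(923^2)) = 763 /10223148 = 0.00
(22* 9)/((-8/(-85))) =8415/4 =2103.75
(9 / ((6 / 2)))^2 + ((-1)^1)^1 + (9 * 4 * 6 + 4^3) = 288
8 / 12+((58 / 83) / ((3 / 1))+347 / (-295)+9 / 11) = 437542 / 808005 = 0.54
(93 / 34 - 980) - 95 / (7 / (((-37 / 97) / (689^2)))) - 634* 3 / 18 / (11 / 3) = -121286811148115 / 120553499066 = -1006.08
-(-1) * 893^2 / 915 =797449 / 915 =871.53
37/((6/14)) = 259/3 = 86.33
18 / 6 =3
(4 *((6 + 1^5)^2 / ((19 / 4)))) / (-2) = -392 / 19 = -20.63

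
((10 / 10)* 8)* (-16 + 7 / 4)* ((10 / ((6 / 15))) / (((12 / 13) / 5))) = -30875 / 2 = -15437.50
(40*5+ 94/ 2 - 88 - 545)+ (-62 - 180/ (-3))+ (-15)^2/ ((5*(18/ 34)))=-303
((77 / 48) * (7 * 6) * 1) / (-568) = -539 / 4544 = -0.12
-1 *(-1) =1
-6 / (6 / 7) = -7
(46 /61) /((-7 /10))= -460 /427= -1.08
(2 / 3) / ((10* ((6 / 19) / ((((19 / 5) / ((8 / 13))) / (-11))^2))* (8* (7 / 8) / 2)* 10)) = 1159171 / 609840000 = 0.00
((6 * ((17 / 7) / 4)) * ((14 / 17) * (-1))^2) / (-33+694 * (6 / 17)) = 14 / 1201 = 0.01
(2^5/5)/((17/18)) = 576/85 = 6.78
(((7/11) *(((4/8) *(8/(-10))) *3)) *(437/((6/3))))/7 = -1311/55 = -23.84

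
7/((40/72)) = 63/5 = 12.60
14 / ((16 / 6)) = 21 / 4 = 5.25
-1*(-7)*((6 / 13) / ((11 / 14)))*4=2352 / 143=16.45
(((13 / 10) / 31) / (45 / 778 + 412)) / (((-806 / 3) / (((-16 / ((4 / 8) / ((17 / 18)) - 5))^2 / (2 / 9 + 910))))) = -3035367 / 569427359237120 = -0.00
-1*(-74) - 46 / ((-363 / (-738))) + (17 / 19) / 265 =-11890613 / 609235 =-19.52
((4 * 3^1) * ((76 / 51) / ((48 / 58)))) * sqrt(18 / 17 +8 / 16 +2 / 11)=551 * sqrt(243474) / 9537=28.51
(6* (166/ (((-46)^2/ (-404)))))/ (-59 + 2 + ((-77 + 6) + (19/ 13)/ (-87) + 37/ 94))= 10694763144/ 7177541299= 1.49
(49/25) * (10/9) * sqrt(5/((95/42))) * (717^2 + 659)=2655016 * sqrt(798)/45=1666694.78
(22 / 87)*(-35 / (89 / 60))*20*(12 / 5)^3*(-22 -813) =3555256320 / 2581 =1377472.42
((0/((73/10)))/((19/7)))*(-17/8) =0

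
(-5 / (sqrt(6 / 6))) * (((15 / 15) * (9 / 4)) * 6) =-135 / 2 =-67.50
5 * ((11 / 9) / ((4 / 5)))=275 / 36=7.64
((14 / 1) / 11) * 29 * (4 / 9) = 1624 / 99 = 16.40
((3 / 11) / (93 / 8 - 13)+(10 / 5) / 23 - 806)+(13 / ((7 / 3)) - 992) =-34920471 / 19481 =-1792.54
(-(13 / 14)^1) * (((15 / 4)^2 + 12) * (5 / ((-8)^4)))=-27105 / 917504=-0.03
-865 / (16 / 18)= -973.12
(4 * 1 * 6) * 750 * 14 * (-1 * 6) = -1512000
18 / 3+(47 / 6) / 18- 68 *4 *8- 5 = -234853 / 108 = -2174.56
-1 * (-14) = 14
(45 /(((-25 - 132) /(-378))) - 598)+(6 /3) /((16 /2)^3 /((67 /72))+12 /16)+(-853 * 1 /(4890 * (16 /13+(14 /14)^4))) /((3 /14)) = -805456331069509 /1643730274845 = -490.02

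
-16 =-16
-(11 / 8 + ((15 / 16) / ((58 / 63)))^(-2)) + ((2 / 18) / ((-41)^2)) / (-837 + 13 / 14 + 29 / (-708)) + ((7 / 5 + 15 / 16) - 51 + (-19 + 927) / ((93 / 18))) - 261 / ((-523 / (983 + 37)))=1022677891417563123147529 / 1613654866692197859600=633.76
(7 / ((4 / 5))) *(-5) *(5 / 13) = -875 / 52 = -16.83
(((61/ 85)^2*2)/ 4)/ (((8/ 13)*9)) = 48373/ 1040400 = 0.05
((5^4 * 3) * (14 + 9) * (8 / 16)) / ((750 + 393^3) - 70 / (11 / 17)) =474375 / 1335380174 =0.00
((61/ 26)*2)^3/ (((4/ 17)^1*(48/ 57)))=521.41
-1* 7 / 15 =-7 / 15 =-0.47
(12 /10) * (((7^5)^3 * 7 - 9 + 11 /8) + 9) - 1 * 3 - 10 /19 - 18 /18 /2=15154216339737153 /380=39879516683518.82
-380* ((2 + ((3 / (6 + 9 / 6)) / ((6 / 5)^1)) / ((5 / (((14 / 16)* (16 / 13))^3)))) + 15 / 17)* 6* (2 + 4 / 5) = -3535550704 / 186745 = -18932.51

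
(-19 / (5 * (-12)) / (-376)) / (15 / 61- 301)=0.00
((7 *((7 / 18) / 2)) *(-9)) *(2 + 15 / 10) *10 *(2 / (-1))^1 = 1715 / 2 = 857.50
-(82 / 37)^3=-551368 / 50653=-10.89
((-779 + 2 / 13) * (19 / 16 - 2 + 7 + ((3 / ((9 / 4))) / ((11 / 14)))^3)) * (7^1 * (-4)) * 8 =33429999750 / 17303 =1932034.89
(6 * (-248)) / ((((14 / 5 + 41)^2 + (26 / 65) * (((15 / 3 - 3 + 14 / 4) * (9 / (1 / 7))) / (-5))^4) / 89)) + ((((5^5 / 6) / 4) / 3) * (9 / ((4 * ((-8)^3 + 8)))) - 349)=-349.21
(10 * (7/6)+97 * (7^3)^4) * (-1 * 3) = -4027814575526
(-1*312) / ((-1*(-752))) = -39 / 94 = -0.41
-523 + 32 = -491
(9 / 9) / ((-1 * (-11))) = 1 / 11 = 0.09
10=10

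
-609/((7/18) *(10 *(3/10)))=-522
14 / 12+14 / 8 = 35 / 12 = 2.92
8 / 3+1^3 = 11 / 3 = 3.67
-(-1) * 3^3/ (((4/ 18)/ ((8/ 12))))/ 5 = 81/ 5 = 16.20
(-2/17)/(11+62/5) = -10/1989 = -0.01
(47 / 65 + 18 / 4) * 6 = 2037 / 65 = 31.34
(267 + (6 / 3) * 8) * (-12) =-3396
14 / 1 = 14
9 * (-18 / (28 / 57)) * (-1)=4617 / 14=329.79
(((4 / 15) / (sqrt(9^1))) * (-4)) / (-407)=16 / 18315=0.00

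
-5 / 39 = -0.13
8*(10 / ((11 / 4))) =320 / 11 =29.09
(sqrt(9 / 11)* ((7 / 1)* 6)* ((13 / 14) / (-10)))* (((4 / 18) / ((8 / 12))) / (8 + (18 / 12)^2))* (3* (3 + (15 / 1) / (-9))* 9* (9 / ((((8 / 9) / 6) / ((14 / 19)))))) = -2388204* sqrt(11) / 42845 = -184.87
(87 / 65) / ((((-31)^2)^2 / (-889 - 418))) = -113709 / 60028865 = -0.00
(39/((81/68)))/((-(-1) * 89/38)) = 33592/2403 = 13.98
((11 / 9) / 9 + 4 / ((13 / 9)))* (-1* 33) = -33649 / 351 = -95.87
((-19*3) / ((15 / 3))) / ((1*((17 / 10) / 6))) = -684 / 17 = -40.24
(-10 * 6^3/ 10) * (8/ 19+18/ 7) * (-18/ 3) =515808/ 133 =3878.26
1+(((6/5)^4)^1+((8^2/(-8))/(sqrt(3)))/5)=1921/625 - 8 * sqrt(3)/15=2.15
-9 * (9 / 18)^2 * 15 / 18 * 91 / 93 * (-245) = 111475 / 248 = 449.50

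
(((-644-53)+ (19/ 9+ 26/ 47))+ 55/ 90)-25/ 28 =-8227049/ 11844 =-694.62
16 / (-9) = -16 / 9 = -1.78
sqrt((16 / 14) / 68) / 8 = sqrt(238) / 952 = 0.02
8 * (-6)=-48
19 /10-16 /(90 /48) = -199 /30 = -6.63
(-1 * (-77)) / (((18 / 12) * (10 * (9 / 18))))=154 / 15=10.27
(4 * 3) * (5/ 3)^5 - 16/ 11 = 136204/ 891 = 152.87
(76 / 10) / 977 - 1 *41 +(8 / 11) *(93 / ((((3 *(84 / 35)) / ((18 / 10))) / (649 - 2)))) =585667953 / 53735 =10899.19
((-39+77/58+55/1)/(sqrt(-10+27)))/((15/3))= 201 * sqrt(17)/986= 0.84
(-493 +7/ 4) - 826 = -5269/ 4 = -1317.25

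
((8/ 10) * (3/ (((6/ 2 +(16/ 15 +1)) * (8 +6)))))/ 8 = 9/ 2128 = 0.00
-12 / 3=-4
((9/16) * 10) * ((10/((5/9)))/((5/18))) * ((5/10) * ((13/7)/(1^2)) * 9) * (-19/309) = -540189/2884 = -187.31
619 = 619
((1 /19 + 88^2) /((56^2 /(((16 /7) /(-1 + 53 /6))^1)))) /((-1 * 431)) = -441411 /264029738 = -0.00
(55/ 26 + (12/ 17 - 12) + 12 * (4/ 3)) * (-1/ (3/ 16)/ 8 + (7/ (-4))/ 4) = -53265/ 7072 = -7.53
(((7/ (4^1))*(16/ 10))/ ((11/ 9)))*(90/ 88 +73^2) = 14774823/ 1210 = 12210.60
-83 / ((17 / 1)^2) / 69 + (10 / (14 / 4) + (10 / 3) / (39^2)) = 2.86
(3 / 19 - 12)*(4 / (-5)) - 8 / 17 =2908 / 323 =9.00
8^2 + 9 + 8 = 81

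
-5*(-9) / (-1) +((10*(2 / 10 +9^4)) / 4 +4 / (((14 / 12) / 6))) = 114650 / 7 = 16378.57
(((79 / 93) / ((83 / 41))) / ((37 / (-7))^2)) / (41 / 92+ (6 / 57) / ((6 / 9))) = 277426828 / 11148513105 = 0.02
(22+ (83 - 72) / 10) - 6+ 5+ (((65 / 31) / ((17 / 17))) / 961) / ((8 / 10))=13169247 / 595820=22.10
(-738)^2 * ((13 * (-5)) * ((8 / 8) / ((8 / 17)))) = -150457905 / 2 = -75228952.50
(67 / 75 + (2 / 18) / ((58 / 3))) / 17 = 3911 / 73950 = 0.05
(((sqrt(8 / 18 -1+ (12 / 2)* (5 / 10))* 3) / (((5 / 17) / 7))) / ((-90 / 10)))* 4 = -476* sqrt(22) / 45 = -49.61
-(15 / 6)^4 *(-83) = 51875 / 16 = 3242.19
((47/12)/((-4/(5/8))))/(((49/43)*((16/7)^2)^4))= -1188843145/1649267441664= -0.00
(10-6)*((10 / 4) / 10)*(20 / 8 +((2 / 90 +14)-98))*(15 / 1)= -7333 / 6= -1222.17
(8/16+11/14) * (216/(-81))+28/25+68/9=8264/1575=5.25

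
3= 3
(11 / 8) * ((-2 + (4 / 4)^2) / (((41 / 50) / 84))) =-140.85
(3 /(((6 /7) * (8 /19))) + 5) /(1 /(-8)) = -213 /2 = -106.50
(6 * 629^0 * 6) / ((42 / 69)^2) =4761 / 49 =97.16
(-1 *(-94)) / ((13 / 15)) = 1410 / 13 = 108.46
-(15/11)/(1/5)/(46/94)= -3525/253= -13.93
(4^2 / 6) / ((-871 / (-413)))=3304 / 2613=1.26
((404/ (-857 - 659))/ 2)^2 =10201/ 574564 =0.02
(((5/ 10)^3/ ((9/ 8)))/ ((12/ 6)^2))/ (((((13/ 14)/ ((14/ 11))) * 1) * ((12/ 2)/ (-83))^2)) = 337561/ 46332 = 7.29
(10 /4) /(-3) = -0.83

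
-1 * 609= -609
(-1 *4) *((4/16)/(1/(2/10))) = -1/5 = -0.20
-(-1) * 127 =127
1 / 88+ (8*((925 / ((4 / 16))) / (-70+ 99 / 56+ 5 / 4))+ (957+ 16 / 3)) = 46851719 / 90024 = 520.44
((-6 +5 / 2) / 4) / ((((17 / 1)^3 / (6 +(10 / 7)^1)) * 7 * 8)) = -13 / 550256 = -0.00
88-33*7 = -143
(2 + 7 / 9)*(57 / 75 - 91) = -752 / 3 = -250.67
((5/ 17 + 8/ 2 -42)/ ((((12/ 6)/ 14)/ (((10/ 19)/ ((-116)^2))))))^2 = 503329225/ 4722554844736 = 0.00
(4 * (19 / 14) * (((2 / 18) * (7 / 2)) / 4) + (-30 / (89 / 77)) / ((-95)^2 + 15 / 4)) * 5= 60737825 / 23142492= 2.62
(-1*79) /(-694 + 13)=79 /681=0.12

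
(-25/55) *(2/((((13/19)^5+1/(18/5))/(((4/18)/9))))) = -99043960/1887313131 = -0.05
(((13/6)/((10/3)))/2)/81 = 13/3240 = 0.00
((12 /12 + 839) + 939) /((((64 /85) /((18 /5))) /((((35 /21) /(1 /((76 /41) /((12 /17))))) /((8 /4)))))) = 48842445 /2624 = 18613.74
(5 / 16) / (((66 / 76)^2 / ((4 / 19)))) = 95 / 1089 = 0.09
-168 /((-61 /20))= 3360 /61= 55.08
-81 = -81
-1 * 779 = -779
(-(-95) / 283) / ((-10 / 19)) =-361 / 566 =-0.64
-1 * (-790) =790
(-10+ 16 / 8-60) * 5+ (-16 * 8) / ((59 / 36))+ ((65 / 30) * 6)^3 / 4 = 30951 / 236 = 131.15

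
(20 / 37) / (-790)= -0.00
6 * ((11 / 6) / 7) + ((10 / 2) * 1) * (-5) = -164 / 7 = -23.43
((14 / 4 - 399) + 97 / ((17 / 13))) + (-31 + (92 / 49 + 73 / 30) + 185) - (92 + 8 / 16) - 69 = -8109571 / 24990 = -324.51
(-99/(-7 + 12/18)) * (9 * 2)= 5346/19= 281.37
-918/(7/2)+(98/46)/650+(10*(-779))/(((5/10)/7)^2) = -159811253857/104650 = -1527102.28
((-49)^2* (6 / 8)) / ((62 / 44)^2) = 871563 / 961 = 906.93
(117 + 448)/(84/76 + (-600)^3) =-10735/4103999979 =-0.00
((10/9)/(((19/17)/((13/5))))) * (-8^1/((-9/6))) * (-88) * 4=-2489344/513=-4852.52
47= 47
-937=-937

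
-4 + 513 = 509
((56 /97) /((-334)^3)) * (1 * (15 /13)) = -105 /5873060843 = -0.00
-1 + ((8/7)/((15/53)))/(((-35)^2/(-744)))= -148027/42875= -3.45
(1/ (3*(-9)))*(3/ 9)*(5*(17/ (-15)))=17/ 243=0.07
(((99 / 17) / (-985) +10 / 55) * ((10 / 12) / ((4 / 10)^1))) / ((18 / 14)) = 1134035 / 3978612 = 0.29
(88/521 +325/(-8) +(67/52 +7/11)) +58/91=-158099743/4172168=-37.89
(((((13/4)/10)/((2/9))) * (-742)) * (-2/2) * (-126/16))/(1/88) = -752026.28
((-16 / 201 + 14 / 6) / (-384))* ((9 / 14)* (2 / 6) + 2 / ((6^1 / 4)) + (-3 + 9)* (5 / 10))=-28841 / 1080576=-0.03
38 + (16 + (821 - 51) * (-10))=-7646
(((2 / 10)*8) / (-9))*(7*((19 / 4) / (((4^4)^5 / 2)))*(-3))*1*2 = 133 / 2061584302080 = 0.00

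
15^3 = 3375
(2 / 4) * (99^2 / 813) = 3267 / 542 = 6.03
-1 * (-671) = 671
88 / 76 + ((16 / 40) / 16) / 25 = 22019 / 19000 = 1.16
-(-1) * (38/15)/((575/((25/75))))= 38/25875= 0.00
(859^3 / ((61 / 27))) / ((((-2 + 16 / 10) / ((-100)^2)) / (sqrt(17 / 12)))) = -71306975137500 * sqrt(51) / 61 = -8348092777054.77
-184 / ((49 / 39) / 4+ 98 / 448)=-229632 / 665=-345.31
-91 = -91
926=926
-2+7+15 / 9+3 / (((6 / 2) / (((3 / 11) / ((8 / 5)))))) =1805 / 264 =6.84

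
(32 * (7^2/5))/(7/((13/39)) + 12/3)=1568/125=12.54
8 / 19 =0.42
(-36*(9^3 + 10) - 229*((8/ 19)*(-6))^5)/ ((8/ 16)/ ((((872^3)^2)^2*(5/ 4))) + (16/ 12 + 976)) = -10907106419708709491386908257971767044084858880/ 3508082503442518311640654120081983886041635017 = -3.11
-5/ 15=-1/ 3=-0.33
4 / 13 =0.31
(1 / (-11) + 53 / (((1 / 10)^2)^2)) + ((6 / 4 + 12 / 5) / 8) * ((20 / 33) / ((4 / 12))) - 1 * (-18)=23320827 / 44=530018.80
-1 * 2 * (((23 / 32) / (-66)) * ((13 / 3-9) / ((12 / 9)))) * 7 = -0.53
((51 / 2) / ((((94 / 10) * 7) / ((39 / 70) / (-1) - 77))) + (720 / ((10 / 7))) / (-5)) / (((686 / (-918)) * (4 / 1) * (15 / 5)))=922168179 / 63194320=14.59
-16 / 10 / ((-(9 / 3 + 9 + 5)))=0.09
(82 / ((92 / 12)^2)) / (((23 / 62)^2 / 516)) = 1463825952 / 279841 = 5230.92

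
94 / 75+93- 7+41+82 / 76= 368597 / 2850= 129.33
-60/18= -10/3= -3.33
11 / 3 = 3.67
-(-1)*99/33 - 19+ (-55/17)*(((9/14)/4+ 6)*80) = -191654/119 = -1610.54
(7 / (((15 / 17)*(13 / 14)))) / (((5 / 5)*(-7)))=-238 / 195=-1.22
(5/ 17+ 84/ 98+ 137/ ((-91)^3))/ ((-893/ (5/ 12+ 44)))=-151147853/ 2639991081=-0.06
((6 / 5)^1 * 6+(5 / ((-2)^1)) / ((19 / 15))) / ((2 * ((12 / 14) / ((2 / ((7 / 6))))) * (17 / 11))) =10923 / 3230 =3.38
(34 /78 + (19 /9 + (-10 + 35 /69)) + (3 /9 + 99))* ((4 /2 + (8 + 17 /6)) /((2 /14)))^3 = 38930826465685 /581256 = 66977074.59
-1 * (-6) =6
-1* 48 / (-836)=12 / 209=0.06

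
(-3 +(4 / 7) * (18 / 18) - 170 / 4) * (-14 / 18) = 629 / 18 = 34.94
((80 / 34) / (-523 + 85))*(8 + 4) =-80 / 1241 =-0.06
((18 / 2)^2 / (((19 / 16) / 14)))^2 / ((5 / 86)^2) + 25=2434798453081 / 9025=269783762.11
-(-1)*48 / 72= 2 / 3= 0.67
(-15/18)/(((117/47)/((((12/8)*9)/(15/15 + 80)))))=-235/4212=-0.06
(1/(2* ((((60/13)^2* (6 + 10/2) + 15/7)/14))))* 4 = 33124/279735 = 0.12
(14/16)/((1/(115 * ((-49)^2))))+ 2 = 1932821/8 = 241602.62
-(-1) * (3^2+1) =10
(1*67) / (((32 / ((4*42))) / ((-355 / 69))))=-1809.73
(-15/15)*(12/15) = -4/5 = -0.80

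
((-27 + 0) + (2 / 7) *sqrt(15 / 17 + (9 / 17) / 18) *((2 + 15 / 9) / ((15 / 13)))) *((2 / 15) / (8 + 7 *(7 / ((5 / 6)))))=-9 / 167 + 143 *sqrt(1054) / 2682855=-0.05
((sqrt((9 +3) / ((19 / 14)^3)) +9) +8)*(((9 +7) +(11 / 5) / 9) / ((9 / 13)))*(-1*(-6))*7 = 3725176*sqrt(798) / 48735 +2261714 / 135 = 18912.71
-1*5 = -5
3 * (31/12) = 31/4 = 7.75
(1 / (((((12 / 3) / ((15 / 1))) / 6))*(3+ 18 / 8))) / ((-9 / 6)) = -20 / 7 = -2.86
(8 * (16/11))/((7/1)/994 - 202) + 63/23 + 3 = 5.68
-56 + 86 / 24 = -629 / 12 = -52.42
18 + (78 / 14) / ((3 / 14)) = 44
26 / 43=0.60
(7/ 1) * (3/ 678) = 7/ 226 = 0.03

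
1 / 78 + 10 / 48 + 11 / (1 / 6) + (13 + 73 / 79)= 658473 / 8216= 80.15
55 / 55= 1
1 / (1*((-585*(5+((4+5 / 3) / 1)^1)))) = -1 / 6240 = -0.00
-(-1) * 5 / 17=5 / 17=0.29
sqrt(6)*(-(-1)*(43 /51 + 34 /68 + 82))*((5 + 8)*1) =110513*sqrt(6) /102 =2653.93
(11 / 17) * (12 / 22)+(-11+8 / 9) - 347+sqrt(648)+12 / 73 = -3982796 / 11169+18 * sqrt(2) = -331.14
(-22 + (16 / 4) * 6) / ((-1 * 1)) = -2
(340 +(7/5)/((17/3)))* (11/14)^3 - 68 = 22633531/233240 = 97.04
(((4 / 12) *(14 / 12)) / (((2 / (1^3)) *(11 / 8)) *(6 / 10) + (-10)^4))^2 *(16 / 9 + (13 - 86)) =-3140900 / 29169623593881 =-0.00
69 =69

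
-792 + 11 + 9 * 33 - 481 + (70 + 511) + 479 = 95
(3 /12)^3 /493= 1 /31552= 0.00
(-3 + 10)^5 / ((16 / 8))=16807 / 2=8403.50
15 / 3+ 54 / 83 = 5.65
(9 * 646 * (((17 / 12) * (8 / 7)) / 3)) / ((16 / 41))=8040.39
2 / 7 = 0.29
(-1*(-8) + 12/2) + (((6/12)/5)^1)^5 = 1400001/100000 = 14.00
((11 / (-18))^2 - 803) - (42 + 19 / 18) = -274001 / 324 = -845.68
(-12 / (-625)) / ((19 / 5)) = 12 / 2375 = 0.01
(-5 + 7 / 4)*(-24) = 78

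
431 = 431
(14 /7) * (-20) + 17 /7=-37.57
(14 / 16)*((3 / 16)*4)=21 / 32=0.66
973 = 973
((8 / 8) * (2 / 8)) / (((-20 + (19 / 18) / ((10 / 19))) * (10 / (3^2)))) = -0.01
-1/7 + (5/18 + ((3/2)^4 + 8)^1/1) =13303/1008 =13.20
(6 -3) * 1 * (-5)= -15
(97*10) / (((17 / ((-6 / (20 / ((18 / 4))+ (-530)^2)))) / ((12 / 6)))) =-5238 / 2148919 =-0.00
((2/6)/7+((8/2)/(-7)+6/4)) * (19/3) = 779/126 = 6.18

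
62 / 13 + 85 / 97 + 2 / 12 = 43975 / 7566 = 5.81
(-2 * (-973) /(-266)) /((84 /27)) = -2.35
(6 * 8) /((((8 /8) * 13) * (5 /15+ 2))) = 144 /91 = 1.58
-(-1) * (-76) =-76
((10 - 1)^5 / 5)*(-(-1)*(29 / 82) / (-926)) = -1712421 / 379660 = -4.51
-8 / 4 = -2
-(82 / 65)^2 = -6724 / 4225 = -1.59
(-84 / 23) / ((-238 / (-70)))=-420 / 391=-1.07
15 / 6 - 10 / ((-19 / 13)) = 355 / 38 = 9.34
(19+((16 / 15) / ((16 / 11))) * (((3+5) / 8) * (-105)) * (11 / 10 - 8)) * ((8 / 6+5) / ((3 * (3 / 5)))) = 104557 / 54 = 1936.24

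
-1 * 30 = -30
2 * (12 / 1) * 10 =240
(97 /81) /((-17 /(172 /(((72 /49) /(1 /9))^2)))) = -10014571 /144551952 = -0.07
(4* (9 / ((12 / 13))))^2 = 1521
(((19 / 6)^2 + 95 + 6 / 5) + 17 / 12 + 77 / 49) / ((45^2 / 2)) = 68806 / 637875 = 0.11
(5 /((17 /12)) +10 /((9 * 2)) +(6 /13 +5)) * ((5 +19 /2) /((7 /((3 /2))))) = 137663 /4641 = 29.66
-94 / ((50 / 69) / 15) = -1945.80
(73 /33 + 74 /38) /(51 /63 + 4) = 18256 /21109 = 0.86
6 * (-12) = -72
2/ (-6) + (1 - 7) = -19/ 3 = -6.33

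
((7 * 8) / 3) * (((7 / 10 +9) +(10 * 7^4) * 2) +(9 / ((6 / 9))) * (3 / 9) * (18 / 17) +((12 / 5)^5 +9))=47722065188 / 53125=898297.70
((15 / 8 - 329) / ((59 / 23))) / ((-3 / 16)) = 120382 / 177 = 680.12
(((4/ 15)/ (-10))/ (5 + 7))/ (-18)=1/ 8100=0.00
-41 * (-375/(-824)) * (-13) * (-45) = -8994375/824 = -10915.50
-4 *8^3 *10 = -20480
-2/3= -0.67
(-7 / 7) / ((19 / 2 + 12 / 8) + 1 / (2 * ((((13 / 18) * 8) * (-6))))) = -208 / 2285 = -0.09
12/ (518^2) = 3/ 67081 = 0.00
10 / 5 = 2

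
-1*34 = -34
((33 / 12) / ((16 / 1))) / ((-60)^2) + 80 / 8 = 2304011 / 230400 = 10.00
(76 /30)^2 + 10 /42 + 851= 857.66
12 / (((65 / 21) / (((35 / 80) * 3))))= 1323 / 260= 5.09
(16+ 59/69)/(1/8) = 134.84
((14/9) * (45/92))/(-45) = -0.02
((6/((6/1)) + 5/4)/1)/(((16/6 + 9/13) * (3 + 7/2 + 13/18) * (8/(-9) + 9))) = 2187/191260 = 0.01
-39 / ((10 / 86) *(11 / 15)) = -5031 / 11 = -457.36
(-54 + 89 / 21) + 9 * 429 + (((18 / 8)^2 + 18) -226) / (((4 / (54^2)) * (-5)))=56111203 / 1680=33399.53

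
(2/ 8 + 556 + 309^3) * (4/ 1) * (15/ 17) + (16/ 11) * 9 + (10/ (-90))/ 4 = 701019529481/ 6732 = 104132431.59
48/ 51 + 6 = 118/ 17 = 6.94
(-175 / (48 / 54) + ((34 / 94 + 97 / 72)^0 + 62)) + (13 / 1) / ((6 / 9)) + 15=-795 / 8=-99.38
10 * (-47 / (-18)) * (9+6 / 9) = 6815 / 27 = 252.41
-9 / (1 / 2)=-18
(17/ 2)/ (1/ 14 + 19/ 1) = 119/ 267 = 0.45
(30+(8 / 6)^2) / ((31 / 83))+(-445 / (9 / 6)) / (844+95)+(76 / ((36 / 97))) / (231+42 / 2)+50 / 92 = 43590714101 / 506147292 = 86.12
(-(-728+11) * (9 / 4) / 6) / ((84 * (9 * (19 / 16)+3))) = 239 / 1022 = 0.23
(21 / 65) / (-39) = -7 / 845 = -0.01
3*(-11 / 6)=-11 / 2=-5.50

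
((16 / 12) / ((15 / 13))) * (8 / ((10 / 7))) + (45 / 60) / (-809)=4710941 / 728100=6.47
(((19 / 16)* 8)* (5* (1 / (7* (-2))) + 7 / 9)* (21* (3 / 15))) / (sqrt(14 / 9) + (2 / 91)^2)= -25016901 / 4800246550 + 69054985727* sqrt(14) / 19200986200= 13.45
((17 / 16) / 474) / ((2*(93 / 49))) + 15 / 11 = 21168523 / 15516864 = 1.36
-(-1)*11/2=11/2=5.50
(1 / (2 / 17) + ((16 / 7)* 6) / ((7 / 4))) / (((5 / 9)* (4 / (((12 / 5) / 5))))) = 43227 / 12250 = 3.53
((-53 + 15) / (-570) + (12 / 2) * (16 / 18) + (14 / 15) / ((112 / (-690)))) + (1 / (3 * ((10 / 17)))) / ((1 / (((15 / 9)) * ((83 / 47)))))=11149 / 8460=1.32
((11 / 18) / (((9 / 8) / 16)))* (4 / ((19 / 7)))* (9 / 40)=2464 / 855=2.88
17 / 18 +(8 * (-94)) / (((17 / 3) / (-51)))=121841 / 18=6768.94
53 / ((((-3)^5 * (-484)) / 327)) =5777 / 39204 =0.15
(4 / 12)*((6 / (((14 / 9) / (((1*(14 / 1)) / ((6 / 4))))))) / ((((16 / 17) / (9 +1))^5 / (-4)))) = -13311159375 / 2048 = -6499589.54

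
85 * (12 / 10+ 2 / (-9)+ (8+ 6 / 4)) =16031 / 18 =890.61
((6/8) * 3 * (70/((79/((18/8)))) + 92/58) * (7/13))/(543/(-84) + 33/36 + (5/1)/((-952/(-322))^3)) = -852942746376/1052942016919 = -0.81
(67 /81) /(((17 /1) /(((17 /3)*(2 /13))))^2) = 268 /123201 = 0.00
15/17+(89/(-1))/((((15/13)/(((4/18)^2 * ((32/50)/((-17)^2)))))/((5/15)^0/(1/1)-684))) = 58320409/8778375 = 6.64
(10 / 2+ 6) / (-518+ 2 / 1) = -11 / 516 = -0.02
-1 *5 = -5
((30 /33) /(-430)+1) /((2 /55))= 1180 /43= 27.44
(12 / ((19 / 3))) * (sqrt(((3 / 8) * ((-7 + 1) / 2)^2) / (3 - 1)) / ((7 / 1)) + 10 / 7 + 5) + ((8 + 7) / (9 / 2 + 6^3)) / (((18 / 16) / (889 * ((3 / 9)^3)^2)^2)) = 27 * sqrt(3) / 133 + 23416841900 / 1908404631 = 12.62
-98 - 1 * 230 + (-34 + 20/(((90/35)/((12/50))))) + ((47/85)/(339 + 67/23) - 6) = -734211253/2005320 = -366.13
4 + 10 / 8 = 5.25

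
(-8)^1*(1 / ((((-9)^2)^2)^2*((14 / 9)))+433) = -115977432316 / 33480783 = -3464.00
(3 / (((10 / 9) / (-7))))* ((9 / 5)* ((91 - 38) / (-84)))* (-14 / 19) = -30051 / 1900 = -15.82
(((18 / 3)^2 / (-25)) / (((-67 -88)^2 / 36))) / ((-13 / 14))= 18144 / 7808125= 0.00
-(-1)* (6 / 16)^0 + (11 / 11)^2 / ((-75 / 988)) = -913 / 75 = -12.17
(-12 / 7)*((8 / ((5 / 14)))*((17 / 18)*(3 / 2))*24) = -6528 / 5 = -1305.60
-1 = -1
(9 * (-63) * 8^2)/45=-4032/5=-806.40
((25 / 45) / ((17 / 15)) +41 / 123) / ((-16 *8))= -7 / 1088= -0.01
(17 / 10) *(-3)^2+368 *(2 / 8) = 1073 / 10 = 107.30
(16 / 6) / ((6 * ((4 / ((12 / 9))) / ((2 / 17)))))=8 / 459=0.02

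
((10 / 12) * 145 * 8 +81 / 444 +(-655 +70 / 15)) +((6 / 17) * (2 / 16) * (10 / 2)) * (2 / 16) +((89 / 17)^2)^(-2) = 1199269837368937 / 3788627480544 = 316.54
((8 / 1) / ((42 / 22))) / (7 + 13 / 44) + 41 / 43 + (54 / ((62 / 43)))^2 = 391138029620 / 278558343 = 1404.15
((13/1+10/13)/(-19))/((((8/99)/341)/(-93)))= 561986073/1976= 284405.91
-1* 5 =-5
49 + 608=657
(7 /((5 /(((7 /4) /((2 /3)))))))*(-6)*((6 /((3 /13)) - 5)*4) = -9261 /5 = -1852.20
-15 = -15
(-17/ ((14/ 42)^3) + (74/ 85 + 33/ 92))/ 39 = -3579767/ 304980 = -11.74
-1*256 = -256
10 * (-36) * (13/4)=-1170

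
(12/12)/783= 1/783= 0.00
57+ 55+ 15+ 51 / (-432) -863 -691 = -205505 / 144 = -1427.12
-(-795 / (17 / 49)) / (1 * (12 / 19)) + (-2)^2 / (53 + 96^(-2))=120510201787 / 33214532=3628.24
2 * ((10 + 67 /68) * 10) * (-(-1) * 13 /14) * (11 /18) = 59345 /476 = 124.67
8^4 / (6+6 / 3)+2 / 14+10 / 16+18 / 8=28841 / 56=515.02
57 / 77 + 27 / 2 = 2193 / 154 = 14.24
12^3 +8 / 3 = 5192 / 3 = 1730.67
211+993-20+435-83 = 1536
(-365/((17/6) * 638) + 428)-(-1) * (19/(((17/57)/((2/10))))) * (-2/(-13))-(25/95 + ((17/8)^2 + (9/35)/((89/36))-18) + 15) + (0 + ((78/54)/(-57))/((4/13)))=3084410204100847/7210051168320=427.79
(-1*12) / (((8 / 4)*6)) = -1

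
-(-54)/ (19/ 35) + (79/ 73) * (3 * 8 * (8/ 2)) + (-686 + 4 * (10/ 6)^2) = -5886044/ 12483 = -471.52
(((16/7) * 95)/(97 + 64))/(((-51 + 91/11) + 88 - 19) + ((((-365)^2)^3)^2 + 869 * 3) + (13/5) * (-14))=83600/346577990273852218318757125405107781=0.00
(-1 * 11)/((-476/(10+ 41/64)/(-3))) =-22473/30464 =-0.74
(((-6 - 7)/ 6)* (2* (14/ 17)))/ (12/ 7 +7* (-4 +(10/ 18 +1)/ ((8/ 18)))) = 2548/ 1275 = 2.00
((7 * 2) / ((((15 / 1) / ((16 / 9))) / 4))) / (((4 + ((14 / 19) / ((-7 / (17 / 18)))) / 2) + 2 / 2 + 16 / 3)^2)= 3881472 / 61846445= 0.06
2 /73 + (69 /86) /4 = 5725 /25112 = 0.23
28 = 28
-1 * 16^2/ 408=-32/ 51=-0.63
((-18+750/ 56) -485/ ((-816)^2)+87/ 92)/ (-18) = 392600197/ 1929650688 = 0.20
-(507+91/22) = -11245/22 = -511.14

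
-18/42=-3/7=-0.43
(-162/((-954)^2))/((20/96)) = -0.00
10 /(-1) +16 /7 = -54 /7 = -7.71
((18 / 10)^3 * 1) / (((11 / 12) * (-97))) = -8748 / 133375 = -0.07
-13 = -13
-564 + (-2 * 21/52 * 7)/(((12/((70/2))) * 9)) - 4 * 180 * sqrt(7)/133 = -529619/936 - 720 * sqrt(7)/133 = -580.16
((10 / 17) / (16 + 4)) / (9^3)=1 / 24786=0.00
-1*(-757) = 757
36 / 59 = 0.61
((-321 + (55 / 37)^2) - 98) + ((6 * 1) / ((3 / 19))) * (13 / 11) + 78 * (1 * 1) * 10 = 6145860 / 15059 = 408.12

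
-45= -45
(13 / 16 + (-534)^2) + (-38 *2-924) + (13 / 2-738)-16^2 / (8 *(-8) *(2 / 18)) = 4535381 / 16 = 283461.31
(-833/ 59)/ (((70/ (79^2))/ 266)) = -98776307/ 295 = -334834.94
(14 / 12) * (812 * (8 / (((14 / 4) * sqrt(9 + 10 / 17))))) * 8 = 5594.30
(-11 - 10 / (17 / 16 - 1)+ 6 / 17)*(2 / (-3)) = 1934 / 17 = 113.76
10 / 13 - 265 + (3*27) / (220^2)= -166252947 / 629200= -264.23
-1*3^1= -3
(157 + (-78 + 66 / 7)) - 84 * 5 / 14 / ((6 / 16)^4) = -270007 / 189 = -1428.61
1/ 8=0.12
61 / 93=0.66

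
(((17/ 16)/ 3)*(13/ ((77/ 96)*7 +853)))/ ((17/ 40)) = 1040/ 82427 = 0.01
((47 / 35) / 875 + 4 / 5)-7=-189828 / 30625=-6.20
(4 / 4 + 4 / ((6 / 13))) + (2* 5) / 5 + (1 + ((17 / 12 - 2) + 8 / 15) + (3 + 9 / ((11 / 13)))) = 17327 / 660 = 26.25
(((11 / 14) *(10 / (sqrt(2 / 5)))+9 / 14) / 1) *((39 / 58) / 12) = 117 / 3248+715 *sqrt(10) / 3248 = 0.73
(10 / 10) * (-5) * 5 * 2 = -50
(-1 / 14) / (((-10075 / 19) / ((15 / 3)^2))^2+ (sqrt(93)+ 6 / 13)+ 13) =-5102445478 / 33084570420349+ 22024249*sqrt(93) / 66169140840698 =-0.00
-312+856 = 544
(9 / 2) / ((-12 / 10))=-15 / 4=-3.75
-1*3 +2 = -1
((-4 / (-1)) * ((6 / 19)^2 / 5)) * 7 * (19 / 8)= 126 / 95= 1.33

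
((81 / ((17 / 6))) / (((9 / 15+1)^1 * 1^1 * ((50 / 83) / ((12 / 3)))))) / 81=249 / 170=1.46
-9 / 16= -0.56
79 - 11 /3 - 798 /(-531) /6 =40135 /531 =75.58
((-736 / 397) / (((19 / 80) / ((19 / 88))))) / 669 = -7360 / 2921523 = -0.00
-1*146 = -146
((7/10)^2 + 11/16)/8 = 471/3200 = 0.15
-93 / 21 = -31 / 7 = -4.43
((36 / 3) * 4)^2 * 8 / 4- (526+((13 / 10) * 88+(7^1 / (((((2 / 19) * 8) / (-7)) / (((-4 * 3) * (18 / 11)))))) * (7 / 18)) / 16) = 4047.08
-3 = -3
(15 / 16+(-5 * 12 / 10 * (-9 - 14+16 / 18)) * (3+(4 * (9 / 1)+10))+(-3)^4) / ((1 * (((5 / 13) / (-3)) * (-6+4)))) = 821509 / 32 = 25672.16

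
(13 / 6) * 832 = 5408 / 3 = 1802.67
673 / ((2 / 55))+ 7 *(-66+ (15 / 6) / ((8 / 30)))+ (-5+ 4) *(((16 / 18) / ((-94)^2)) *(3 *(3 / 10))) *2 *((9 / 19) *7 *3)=30405678071 / 1678840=18111.12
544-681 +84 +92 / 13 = -597 / 13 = -45.92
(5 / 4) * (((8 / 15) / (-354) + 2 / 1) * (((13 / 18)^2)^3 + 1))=103039954549 / 36120981888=2.85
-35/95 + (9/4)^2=1427/304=4.69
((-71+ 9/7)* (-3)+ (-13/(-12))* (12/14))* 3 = 8823/14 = 630.21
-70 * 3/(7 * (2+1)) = -10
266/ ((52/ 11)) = 1463/ 26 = 56.27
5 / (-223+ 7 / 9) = -9 / 400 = -0.02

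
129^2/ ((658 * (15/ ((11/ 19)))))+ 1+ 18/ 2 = 686117/ 62510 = 10.98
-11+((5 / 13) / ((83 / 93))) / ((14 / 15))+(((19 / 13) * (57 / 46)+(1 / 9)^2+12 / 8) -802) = -22773311971 / 28142478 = -809.21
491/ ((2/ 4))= 982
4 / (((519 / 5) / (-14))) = -280 / 519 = -0.54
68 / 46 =34 / 23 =1.48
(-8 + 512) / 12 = 42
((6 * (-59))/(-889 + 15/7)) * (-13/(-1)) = 16107/3104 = 5.19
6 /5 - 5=-19 /5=-3.80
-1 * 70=-70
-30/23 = -1.30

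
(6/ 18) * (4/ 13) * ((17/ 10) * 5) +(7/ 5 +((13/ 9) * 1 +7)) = 6269/ 585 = 10.72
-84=-84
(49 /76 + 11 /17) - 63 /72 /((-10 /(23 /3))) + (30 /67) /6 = 10581181 /5193840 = 2.04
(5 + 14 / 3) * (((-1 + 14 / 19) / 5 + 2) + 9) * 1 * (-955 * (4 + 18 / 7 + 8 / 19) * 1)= -1785773600 / 2527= -706677.32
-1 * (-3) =3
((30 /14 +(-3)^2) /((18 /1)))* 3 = 13 /7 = 1.86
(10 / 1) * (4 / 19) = 40 / 19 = 2.11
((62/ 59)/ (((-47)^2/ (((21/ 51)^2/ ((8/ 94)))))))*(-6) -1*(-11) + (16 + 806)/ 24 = 45.24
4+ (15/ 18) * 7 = 59/ 6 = 9.83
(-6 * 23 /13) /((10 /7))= -483 /65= -7.43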